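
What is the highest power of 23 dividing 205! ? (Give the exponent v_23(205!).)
v_23(205!) = 8

Legendre's formula: v_p(n!) = Σ_{k ≥ 1} ⌊n / p^k⌋. For p = 23, n = 205, the terms are:
  ⌊205/23^1⌋ = ⌊205/23⌋ = 8
(the next term ⌊205/23^2⌋ = 0, terminating the sum). Summing: v_23(205!) = 8 = 8.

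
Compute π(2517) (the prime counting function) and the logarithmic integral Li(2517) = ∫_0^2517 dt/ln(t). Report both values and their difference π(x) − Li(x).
π(2517) = 368;  Li(2517) ≈ 381.78;  π(x) − Li(x) ≈ -13.78.

Direct count of primes ≤ 2517 gives π(2517) = 368. Numerical evaluation of the logarithmic integral gives Li(2517) ≈ 381.78. The difference π(x) − Li(x) ≈ -13.78 is typically negative for small/moderate x (Li(x) overestimates), though Littlewood's theorem shows this sign changes infinitely often.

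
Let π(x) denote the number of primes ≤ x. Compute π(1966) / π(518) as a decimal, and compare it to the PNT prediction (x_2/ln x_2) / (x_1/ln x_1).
π(1966)/π(518) = 297/97 ≈ 3.0619;  PNT prediction ≈ 3.1279.

π(518) = 97 and π(1966) = 297, so π(1966)/π(518) ≈ 3.0619. The PNT-predicted ratio is (1966/ln(1966)) / (518/ln(518)) ≈ 3.1279. The two agree to within a few percent, as expected.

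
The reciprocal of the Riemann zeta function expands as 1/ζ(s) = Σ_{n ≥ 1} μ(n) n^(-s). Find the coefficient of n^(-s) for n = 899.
μ(899) = 1

Factor n = 899 = 29 · 31. μ(n) = 0 if any exponent ≥ 2 (not squarefree); otherwise μ(n) = (−1)^{ω(n)} where ω(n) is the number of distinct prime factors. Applying: μ(899) = 1.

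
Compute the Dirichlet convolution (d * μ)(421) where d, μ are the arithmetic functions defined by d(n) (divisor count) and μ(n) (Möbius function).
(d * μ)(421) = 1

Divisors of 421: [1, 421]. For each d | 421:
  d = 1: d(1) · μ(421/1) = 1 · -1 = -1
  d = 421: d(421) · μ(421/421) = 2 · 1 = 2
Summing: (d * μ)(421) = -1 + 2 = 1.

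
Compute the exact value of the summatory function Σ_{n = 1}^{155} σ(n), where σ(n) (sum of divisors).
Σ_{n ≤ 155} σ(n) = 19770

Compute σ(n) for each 1 ≤ n ≤ 155: σ(1) = 1, σ(2) = 3, σ(3) = 4, σ(4) = 7, σ(5) = 6, σ(6) = 12, σ(7) = 8, σ(8) = 15, σ(9) = 13, σ(10) = 18, σ(11) = 12, σ(12) = 28, σ(13) = 14, σ(14) = 24, σ(15) = 24, σ(16) = 31, σ(17) = 18, σ(18) = 39, σ(19) = 20, σ(20) = 42, σ(21) = 32, σ(22) = 36, σ(23) = 24, σ(24) = 60, σ(25) = 31, σ(26) = 42, σ(27) = 40, σ(28) = 56, σ(29) = 30, σ(30) = 72, σ(31) = 32, σ(32) = 63, σ(33) = 48, σ(34) = 54, σ(35) = 48, σ(36) = 91, σ(37) = 38, σ(38) = 60, σ(39) = 56, σ(40) = 90, σ(41) = 42, σ(42) = 96, σ(43) = 44, σ(44) = 84, σ(45) = 78, σ(46) = 72, σ(47) = 48, σ(48) = 124, σ(49) = 57, σ(50) = 93, σ(51) = 72, σ(52) = 98, σ(53) = 54, σ(54) = 120, σ(55) = 72, σ(56) = 120, σ(57) = 80, σ(58) = 90, σ(59) = 60, σ(60) = 168, σ(61) = 62, σ(62) = 96, σ(63) = 104, σ(64) = 127, σ(65) = 84, σ(66) = 144, σ(67) = 68, σ(68) = 126, σ(69) = 96, σ(70) = 144, σ(71) = 72, σ(72) = 195, σ(73) = 74, σ(74) = 114, σ(75) = 124, σ(76) = 140, σ(77) = 96, σ(78) = 168, σ(79) = 80, σ(80) = 186, σ(81) = 121, σ(82) = 126, σ(83) = 84, σ(84) = 224, σ(85) = 108, σ(86) = 132, σ(87) = 120, σ(88) = 180, σ(89) = 90, σ(90) = 234, σ(91) = 112, σ(92) = 168, σ(93) = 128, σ(94) = 144, σ(95) = 120, σ(96) = 252, σ(97) = 98, σ(98) = 171, σ(99) = 156, σ(100) = 217, σ(101) = 102, σ(102) = 216, σ(103) = 104, σ(104) = 210, σ(105) = 192, σ(106) = 162, σ(107) = 108, σ(108) = 280, σ(109) = 110, σ(110) = 216, σ(111) = 152, σ(112) = 248, σ(113) = 114, σ(114) = 240, σ(115) = 144, σ(116) = 210, σ(117) = 182, σ(118) = 180, σ(119) = 144, σ(120) = 360, σ(121) = 133, σ(122) = 186, σ(123) = 168, σ(124) = 224, σ(125) = 156, σ(126) = 312, σ(127) = 128, σ(128) = 255, σ(129) = 176, σ(130) = 252, σ(131) = 132, σ(132) = 336, σ(133) = 160, σ(134) = 204, σ(135) = 240, σ(136) = 270, σ(137) = 138, σ(138) = 288, σ(139) = 140, σ(140) = 336, σ(141) = 192, σ(142) = 216, σ(143) = 168, σ(144) = 403, σ(145) = 180, σ(146) = 222, σ(147) = 228, σ(148) = 266, σ(149) = 150, σ(150) = 372, σ(151) = 152, σ(152) = 300, σ(153) = 234, σ(154) = 288, σ(155) = 192. Summing all 155 values: 19770. (Average order: Σ_{n ≤ x} σ(n) ~ (π²/12) x². For x = 155, (π²/12)·155² ≈ 19759.77.)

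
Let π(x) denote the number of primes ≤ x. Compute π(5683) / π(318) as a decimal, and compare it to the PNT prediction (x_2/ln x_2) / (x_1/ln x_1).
π(5683)/π(318) = 748/66 ≈ 11.3333;  PNT prediction ≈ 11.9111.

π(318) = 66 and π(5683) = 748, so π(5683)/π(318) ≈ 11.3333. The PNT-predicted ratio is (5683/ln(5683)) / (318/ln(318)) ≈ 11.9111. The two agree to within a few percent, as expected.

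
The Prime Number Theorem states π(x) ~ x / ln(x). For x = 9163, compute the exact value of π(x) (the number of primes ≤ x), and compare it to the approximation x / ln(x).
π(9163) = 1136;  x/ln(x) ≈ 1004.39;  relative error ≈ 11.59%.

Directly count primes up to 9163: π(9163) = 1136. The PNT approximation gives 9163/ln(9163) ≈ 9163/9.12293 ≈ 1004.39. Relative error (π(x) − x/ln(x)) / π(x) ≈ 11.59%; the approximation is known to undercount slightly (Li(x) is a better estimate).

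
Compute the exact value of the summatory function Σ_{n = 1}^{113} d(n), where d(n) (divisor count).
Σ_{n ≤ 113} d(n) = 554

Compute d(n) for each 1 ≤ n ≤ 113: d(1) = 1, d(2) = 2, d(3) = 2, d(4) = 3, d(5) = 2, d(6) = 4, d(7) = 2, d(8) = 4, d(9) = 3, d(10) = 4, d(11) = 2, d(12) = 6, d(13) = 2, d(14) = 4, d(15) = 4, d(16) = 5, d(17) = 2, d(18) = 6, d(19) = 2, d(20) = 6, d(21) = 4, d(22) = 4, d(23) = 2, d(24) = 8, d(25) = 3, d(26) = 4, d(27) = 4, d(28) = 6, d(29) = 2, d(30) = 8, d(31) = 2, d(32) = 6, d(33) = 4, d(34) = 4, d(35) = 4, d(36) = 9, d(37) = 2, d(38) = 4, d(39) = 4, d(40) = 8, d(41) = 2, d(42) = 8, d(43) = 2, d(44) = 6, d(45) = 6, d(46) = 4, d(47) = 2, d(48) = 10, d(49) = 3, d(50) = 6, d(51) = 4, d(52) = 6, d(53) = 2, d(54) = 8, d(55) = 4, d(56) = 8, d(57) = 4, d(58) = 4, d(59) = 2, d(60) = 12, d(61) = 2, d(62) = 4, d(63) = 6, d(64) = 7, d(65) = 4, d(66) = 8, d(67) = 2, d(68) = 6, d(69) = 4, d(70) = 8, d(71) = 2, d(72) = 12, d(73) = 2, d(74) = 4, d(75) = 6, d(76) = 6, d(77) = 4, d(78) = 8, d(79) = 2, d(80) = 10, d(81) = 5, d(82) = 4, d(83) = 2, d(84) = 12, d(85) = 4, d(86) = 4, d(87) = 4, d(88) = 8, d(89) = 2, d(90) = 12, d(91) = 4, d(92) = 6, d(93) = 4, d(94) = 4, d(95) = 4, d(96) = 12, d(97) = 2, d(98) = 6, d(99) = 6, d(100) = 9, d(101) = 2, d(102) = 8, d(103) = 2, d(104) = 8, d(105) = 8, d(106) = 4, d(107) = 2, d(108) = 12, d(109) = 2, d(110) = 8, d(111) = 4, d(112) = 10, d(113) = 2. Summing all 113 values: 554. (Dirichlet's divisor formula: Σ_{n ≤ x} d(n) = x ln(x) + (2γ − 1) x + O(√x). For x = 113, the asymptotic estimate is ≈ 551.65.)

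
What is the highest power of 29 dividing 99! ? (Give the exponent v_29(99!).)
v_29(99!) = 3

Legendre's formula: v_p(n!) = Σ_{k ≥ 1} ⌊n / p^k⌋. For p = 29, n = 99, the terms are:
  ⌊99/29^1⌋ = ⌊99/29⌋ = 3
(the next term ⌊99/29^2⌋ = 0, terminating the sum). Summing: v_29(99!) = 3 = 3.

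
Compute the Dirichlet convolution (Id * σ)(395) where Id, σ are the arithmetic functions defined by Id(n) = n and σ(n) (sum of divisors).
(Id * σ)(395) = 1749

Divisors of 395: [1, 5, 79, 395]. For each d | 395:
  d = 1: Id(1) · σ(395/1) = 1 · 480 = 480
  d = 5: Id(5) · σ(395/5) = 5 · 80 = 400
  d = 79: Id(79) · σ(395/79) = 79 · 6 = 474
  d = 395: Id(395) · σ(395/395) = 395 · 1 = 395
Summing: (Id * σ)(395) = 480 + 400 + 474 + 395 = 1749.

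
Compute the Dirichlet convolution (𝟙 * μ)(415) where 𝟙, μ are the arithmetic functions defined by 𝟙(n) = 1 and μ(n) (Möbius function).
(𝟙 * μ)(415) = 0

Divisors of 415: [1, 5, 83, 415]. For each d | 415:
  d = 1: 𝟙(1) · μ(415/1) = 1 · 1 = 1
  d = 5: 𝟙(5) · μ(415/5) = 1 · -1 = -1
  d = 83: 𝟙(83) · μ(415/83) = 1 · -1 = -1
  d = 415: 𝟙(415) · μ(415/415) = 1 · 1 = 1
Summing: (𝟙 * μ)(415) = 1 + -1 + -1 + 1 = 0.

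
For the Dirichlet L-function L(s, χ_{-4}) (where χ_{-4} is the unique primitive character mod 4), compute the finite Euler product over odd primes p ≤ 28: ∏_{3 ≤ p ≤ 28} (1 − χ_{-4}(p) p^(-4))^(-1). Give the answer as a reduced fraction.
∏ = 2907090265708363109850475/2939590979896221115088896

The odd primes p ≤ 28 are [3, 5, 7, 11, 13, 17, 19, 23]. For each, χ(p) = 1 if p ≡ 1 mod 4, χ(p) = −1 if p ≡ 3 mod 4. Taking (1 − χ(p)/p^4)^(-1) = p^4/(p^4 − χ(p)): (1 − (-1)/3^4)^(-1) · (1 − (1)/5^4)^(-1) · (1 − (-1)/7^4)^(-1) · (1 − (-1)/11^4)^(-1) · (1 − (1)/13^4)^(-1) · (1 − (1)/17^4)^(-1) · (1 − (-1)/19^4)^(-1) · (1 − (-1)/23^4)^(-1) = 2907090265708363109850475/2939590979896221115088896.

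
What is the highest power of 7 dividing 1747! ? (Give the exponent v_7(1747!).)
v_7(1747!) = 289

Legendre's formula: v_p(n!) = Σ_{k ≥ 1} ⌊n / p^k⌋. For p = 7, n = 1747, the terms are:
  ⌊1747/7^1⌋ = ⌊1747/7⌋ = 249
  ⌊1747/7^2⌋ = ⌊1747/49⌋ = 35
  ⌊1747/7^3⌋ = ⌊1747/343⌋ = 5
(the next term ⌊1747/7^4⌋ = 0, terminating the sum). Summing: v_7(1747!) = 249 + 35 + 5 = 289.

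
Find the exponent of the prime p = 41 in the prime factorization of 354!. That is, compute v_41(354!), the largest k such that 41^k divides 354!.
v_41(354!) = 8

Legendre's formula: v_p(n!) = Σ_{k ≥ 1} ⌊n / p^k⌋. For p = 41, n = 354, the terms are:
  ⌊354/41^1⌋ = ⌊354/41⌋ = 8
(the next term ⌊354/41^2⌋ = 0, terminating the sum). Summing: v_41(354!) = 8 = 8.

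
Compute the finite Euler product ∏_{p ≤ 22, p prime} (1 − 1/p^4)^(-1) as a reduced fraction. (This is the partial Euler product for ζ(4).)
∏ = 7064087752265346803/6526834216796160000

The primes p ≤ 22 are [2, 3, 5, 7, 11, 13, 17, 19]. For each prime, (1 − 1/p^4)^(-1) = p^4 / (p^4 − 1). The product is (1 − 1/2^4)^(-1), (1 − 1/3^4)^(-1), (1 − 1/5^4)^(-1), (1 − 1/7^4)^(-1), (1 − 1/11^4)^(-1), (1 − 1/13^4)^(-1), (1 − 1/17^4)^(-1), (1 − 1/19^4)^(-1) = ∏ p^4 / (p^4 − 1) = 7064087752265346803/6526834216796160000.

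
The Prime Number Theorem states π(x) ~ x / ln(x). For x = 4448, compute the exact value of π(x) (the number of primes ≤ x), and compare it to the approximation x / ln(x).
π(4448) = 604;  x/ln(x) ≈ 529.51;  relative error ≈ 12.33%.

Directly count primes up to 4448: π(4448) = 604. The PNT approximation gives 4448/ln(4448) ≈ 4448/8.40021 ≈ 529.51. Relative error (π(x) − x/ln(x)) / π(x) ≈ 12.33%; the approximation is known to undercount slightly (Li(x) is a better estimate).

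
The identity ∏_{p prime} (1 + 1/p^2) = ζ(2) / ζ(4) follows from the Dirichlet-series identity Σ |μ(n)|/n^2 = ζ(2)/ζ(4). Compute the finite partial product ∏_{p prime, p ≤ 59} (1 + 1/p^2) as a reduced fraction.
∏ = 18792194413340635040000000000/12404819654958314061063105597

The primes p ≤ 59 are [2, 3, 5, 7, 11, 13, 17, 19, 23, 29, 31, 37, 41, 43, 47, 53, 59]. For each, (1 + 1/p^2) = (p^2 + 1)/p^2. Multiplying these fractions over p ∈ [2, 3, 5, 7, 11, 13, 17, 19, 23, 29, 31, 37, 41, 43, 47, 53, 59] gives 18792194413340635040000000000/12404819654958314061063105597. (In the limit P → ∞ this tends to ζ(2)/ζ(4).)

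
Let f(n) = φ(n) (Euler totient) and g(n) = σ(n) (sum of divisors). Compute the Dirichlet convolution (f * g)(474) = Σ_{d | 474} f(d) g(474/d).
(φ * σ)(474) = 3792

Divisors of 474: [1, 2, 3, 6, 79, 158, 237, 474]. For each d | 474:
  d = 1: φ(1) · σ(474/1) = 1 · 960 = 960
  d = 2: φ(2) · σ(474/2) = 1 · 320 = 320
  d = 3: φ(3) · σ(474/3) = 2 · 240 = 480
  d = 6: φ(6) · σ(474/6) = 2 · 80 = 160
  d = 79: φ(79) · σ(474/79) = 78 · 12 = 936
  d = 158: φ(158) · σ(474/158) = 78 · 4 = 312
  d = 237: φ(237) · σ(474/237) = 156 · 3 = 468
  d = 474: φ(474) · σ(474/474) = 156 · 1 = 156
Summing: (φ * σ)(474) = 960 + 320 + 480 + 160 + 936 + 312 + 468 + 156 = 3792.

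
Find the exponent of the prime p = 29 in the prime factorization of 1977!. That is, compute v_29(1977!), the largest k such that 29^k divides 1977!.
v_29(1977!) = 70

Legendre's formula: v_p(n!) = Σ_{k ≥ 1} ⌊n / p^k⌋. For p = 29, n = 1977, the terms are:
  ⌊1977/29^1⌋ = ⌊1977/29⌋ = 68
  ⌊1977/29^2⌋ = ⌊1977/841⌋ = 2
(the next term ⌊1977/29^3⌋ = 0, terminating the sum). Summing: v_29(1977!) = 68 + 2 = 70.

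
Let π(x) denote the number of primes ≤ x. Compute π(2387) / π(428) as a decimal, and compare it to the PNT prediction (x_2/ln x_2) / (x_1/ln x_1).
π(2387)/π(428) = 354/82 ≈ 4.3171;  PNT prediction ≈ 4.3447.

π(428) = 82 and π(2387) = 354, so π(2387)/π(428) ≈ 4.3171. The PNT-predicted ratio is (2387/ln(2387)) / (428/ln(428)) ≈ 4.3447. The two agree to within a few percent, as expected.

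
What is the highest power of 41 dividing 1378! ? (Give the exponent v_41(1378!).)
v_41(1378!) = 33

Legendre's formula: v_p(n!) = Σ_{k ≥ 1} ⌊n / p^k⌋. For p = 41, n = 1378, the terms are:
  ⌊1378/41^1⌋ = ⌊1378/41⌋ = 33
(the next term ⌊1378/41^2⌋ = 0, terminating the sum). Summing: v_41(1378!) = 33 = 33.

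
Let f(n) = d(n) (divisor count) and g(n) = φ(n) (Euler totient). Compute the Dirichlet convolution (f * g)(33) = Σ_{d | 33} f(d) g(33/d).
(d * φ)(33) = 48

Divisors of 33: [1, 3, 11, 33]. For each d | 33:
  d = 1: d(1) · φ(33/1) = 1 · 20 = 20
  d = 3: d(3) · φ(33/3) = 2 · 10 = 20
  d = 11: d(11) · φ(33/11) = 2 · 2 = 4
  d = 33: d(33) · φ(33/33) = 4 · 1 = 4
Summing: (d * φ)(33) = 20 + 20 + 4 + 4 = 48.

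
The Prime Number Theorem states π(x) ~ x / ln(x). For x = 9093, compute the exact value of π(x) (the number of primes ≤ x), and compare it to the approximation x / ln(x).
π(9093) = 1128;  x/ln(x) ≈ 997.56;  relative error ≈ 11.56%.

Directly count primes up to 9093: π(9093) = 1128. The PNT approximation gives 9093/ln(9093) ≈ 9093/9.11526 ≈ 997.56. Relative error (π(x) − x/ln(x)) / π(x) ≈ 11.56%; the approximation is known to undercount slightly (Li(x) is a better estimate).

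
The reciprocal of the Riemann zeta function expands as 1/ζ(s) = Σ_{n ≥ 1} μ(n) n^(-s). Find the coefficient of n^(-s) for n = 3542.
μ(3542) = 1

Factor n = 3542 = 2 · 7 · 11 · 23. μ(n) = 0 if any exponent ≥ 2 (not squarefree); otherwise μ(n) = (−1)^{ω(n)} where ω(n) is the number of distinct prime factors. Applying: μ(3542) = 1.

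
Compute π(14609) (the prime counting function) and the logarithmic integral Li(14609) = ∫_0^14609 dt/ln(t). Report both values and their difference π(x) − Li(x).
π(14609) = 1710;  Li(14609) ≈ 1735.91;  π(x) − Li(x) ≈ -25.91.

Direct count of primes ≤ 14609 gives π(14609) = 1710. Numerical evaluation of the logarithmic integral gives Li(14609) ≈ 1735.91. The difference π(x) − Li(x) ≈ -25.91 is typically negative for small/moderate x (Li(x) overestimates), though Littlewood's theorem shows this sign changes infinitely often.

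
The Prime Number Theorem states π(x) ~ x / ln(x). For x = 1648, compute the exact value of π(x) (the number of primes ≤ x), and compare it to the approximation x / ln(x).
π(1648) = 259;  x/ln(x) ≈ 222.48;  relative error ≈ 14.10%.

Directly count primes up to 1648: π(1648) = 259. The PNT approximation gives 1648/ln(1648) ≈ 1648/7.40732 ≈ 222.48. Relative error (π(x) − x/ln(x)) / π(x) ≈ 14.10%; the approximation is known to undercount slightly (Li(x) is a better estimate).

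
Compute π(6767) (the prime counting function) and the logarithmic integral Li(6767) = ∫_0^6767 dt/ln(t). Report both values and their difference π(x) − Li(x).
π(6767) = 871;  Li(6767) ≈ 887.96;  π(x) − Li(x) ≈ -16.96.

Direct count of primes ≤ 6767 gives π(6767) = 871. Numerical evaluation of the logarithmic integral gives Li(6767) ≈ 887.96. The difference π(x) − Li(x) ≈ -16.96 is typically negative for small/moderate x (Li(x) overestimates), though Littlewood's theorem shows this sign changes infinitely often.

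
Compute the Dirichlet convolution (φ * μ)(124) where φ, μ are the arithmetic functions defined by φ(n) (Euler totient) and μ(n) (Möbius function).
(φ * μ)(124) = 29

Divisors of 124: [1, 2, 4, 31, 62, 124]. For each d | 124:
  d = 1: φ(1) · μ(124/1) = 1 · 0 = 0
  d = 2: φ(2) · μ(124/2) = 1 · 1 = 1
  d = 4: φ(4) · μ(124/4) = 2 · -1 = -2
  d = 31: φ(31) · μ(124/31) = 30 · 0 = 0
  d = 62: φ(62) · μ(124/62) = 30 · -1 = -30
  d = 124: φ(124) · μ(124/124) = 60 · 1 = 60
Summing: (φ * μ)(124) = 0 + 1 + -2 + 0 + -30 + 60 = 29.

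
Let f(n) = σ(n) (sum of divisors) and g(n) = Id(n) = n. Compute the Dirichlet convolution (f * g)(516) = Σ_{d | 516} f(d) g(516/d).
(σ * Id)(516) = 10353

Divisors of 516: [1, 2, 3, 4, 6, 12, 43, 86, 129, 172, 258, 516]. For each d | 516:
  d = 1: σ(1) · Id(516/1) = 1 · 516 = 516
  d = 2: σ(2) · Id(516/2) = 3 · 258 = 774
  d = 3: σ(3) · Id(516/3) = 4 · 172 = 688
  d = 4: σ(4) · Id(516/4) = 7 · 129 = 903
  d = 6: σ(6) · Id(516/6) = 12 · 86 = 1032
  d = 12: σ(12) · Id(516/12) = 28 · 43 = 1204
  d = 43: σ(43) · Id(516/43) = 44 · 12 = 528
  d = 86: σ(86) · Id(516/86) = 132 · 6 = 792
  d = 129: σ(129) · Id(516/129) = 176 · 4 = 704
  d = 172: σ(172) · Id(516/172) = 308 · 3 = 924
  d = 258: σ(258) · Id(516/258) = 528 · 2 = 1056
  d = 516: σ(516) · Id(516/516) = 1232 · 1 = 1232
Summing: (σ * Id)(516) = 516 + 774 + 688 + 903 + 1032 + 1204 + 528 + 792 + 704 + 924 + 1056 + 1232 = 10353.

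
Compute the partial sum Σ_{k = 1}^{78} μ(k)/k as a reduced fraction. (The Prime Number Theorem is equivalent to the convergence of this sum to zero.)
Σ μ(k)/k = -34226814962907926308826941/2715312039949934943374754898

Values of μ(k) for 1 ≤ k ≤ 78: μ(1) = 1, μ(2) = -1, μ(3) = -1, μ(5) = -1, μ(6) = 1, μ(7) = -1, μ(10) = 1, μ(11) = -1, μ(13) = -1, μ(14) = 1, μ(15) = 1, μ(17) = -1, μ(19) = -1, μ(21) = 1, μ(22) = 1, μ(23) = -1, μ(26) = 1, μ(29) = -1, μ(30) = -1, μ(31) = -1, μ(33) = 1, μ(34) = 1, μ(35) = 1, μ(37) = -1, μ(38) = 1, μ(39) = 1, μ(41) = -1, μ(42) = -1, μ(43) = -1, μ(46) = 1, μ(47) = -1, μ(51) = 1, μ(53) = -1, μ(55) = 1, μ(57) = 1, μ(58) = 1, μ(59) = -1, μ(61) = -1, μ(62) = 1, μ(65) = 1, μ(66) = -1, μ(67) = -1, μ(69) = 1, μ(70) = -1, μ(71) = -1, μ(73) = -1, μ(74) = 1, μ(77) = 1, μ(78) = -1, with μ = 0 on non-squarefree integers. Summing μ(k)/k for k where μ(k) ≠ 0 gives -34226814962907926308826941/2715312039949934943374754898 ≈ -0.0126. (PNT ⟺ this sum → 0 as n → ∞.)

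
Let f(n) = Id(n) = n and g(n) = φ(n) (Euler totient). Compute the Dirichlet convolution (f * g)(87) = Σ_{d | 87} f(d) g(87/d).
(Id * φ)(87) = 285

Divisors of 87: [1, 3, 29, 87]. For each d | 87:
  d = 1: Id(1) · φ(87/1) = 1 · 56 = 56
  d = 3: Id(3) · φ(87/3) = 3 · 28 = 84
  d = 29: Id(29) · φ(87/29) = 29 · 2 = 58
  d = 87: Id(87) · φ(87/87) = 87 · 1 = 87
Summing: (Id * φ)(87) = 56 + 84 + 58 + 87 = 285.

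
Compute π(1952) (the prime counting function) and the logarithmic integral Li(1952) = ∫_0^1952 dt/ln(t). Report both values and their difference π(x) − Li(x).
π(1952) = 297;  Li(1952) ≈ 308.48;  π(x) − Li(x) ≈ -11.48.

Direct count of primes ≤ 1952 gives π(1952) = 297. Numerical evaluation of the logarithmic integral gives Li(1952) ≈ 308.48. The difference π(x) − Li(x) ≈ -11.48 is typically negative for small/moderate x (Li(x) overestimates), though Littlewood's theorem shows this sign changes infinitely often.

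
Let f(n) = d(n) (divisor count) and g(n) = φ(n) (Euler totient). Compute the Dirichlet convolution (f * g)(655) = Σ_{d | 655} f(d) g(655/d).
(d * φ)(655) = 792

Divisors of 655: [1, 5, 131, 655]. For each d | 655:
  d = 1: d(1) · φ(655/1) = 1 · 520 = 520
  d = 5: d(5) · φ(655/5) = 2 · 130 = 260
  d = 131: d(131) · φ(655/131) = 2 · 4 = 8
  d = 655: d(655) · φ(655/655) = 4 · 1 = 4
Summing: (d * φ)(655) = 520 + 260 + 8 + 4 = 792.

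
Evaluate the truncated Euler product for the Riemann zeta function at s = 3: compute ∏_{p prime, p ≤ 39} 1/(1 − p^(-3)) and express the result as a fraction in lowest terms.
∏ = 10604865228312139577609245/8822952261265821355966464

The primes p ≤ 39 are [2, 3, 5, 7, 11, 13, 17, 19, 23, 29, 31, 37]. For each prime, (1 − 1/p^3)^(-1) = p^3 / (p^3 − 1). The product is (1 − 1/2^3)^(-1), (1 − 1/3^3)^(-1), (1 − 1/5^3)^(-1), (1 − 1/7^3)^(-1), (1 − 1/11^3)^(-1), (1 − 1/13^3)^(-1), (1 − 1/17^3)^(-1), (1 − 1/19^3)^(-1), (1 − 1/23^3)^(-1), (1 − 1/29^3)^(-1), (1 − 1/31^3)^(-1), (1 − 1/37^3)^(-1) = ∏ p^3 / (p^3 − 1) = 10604865228312139577609245/8822952261265821355966464.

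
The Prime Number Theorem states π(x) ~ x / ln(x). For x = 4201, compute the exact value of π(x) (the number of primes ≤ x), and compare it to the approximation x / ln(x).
π(4201) = 575;  x/ln(x) ≈ 503.53;  relative error ≈ 12.43%.

Directly count primes up to 4201: π(4201) = 575. The PNT approximation gives 4201/ln(4201) ≈ 4201/8.34308 ≈ 503.53. Relative error (π(x) − x/ln(x)) / π(x) ≈ 12.43%; the approximation is known to undercount slightly (Li(x) is a better estimate).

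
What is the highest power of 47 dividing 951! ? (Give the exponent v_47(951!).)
v_47(951!) = 20

Legendre's formula: v_p(n!) = Σ_{k ≥ 1} ⌊n / p^k⌋. For p = 47, n = 951, the terms are:
  ⌊951/47^1⌋ = ⌊951/47⌋ = 20
(the next term ⌊951/47^2⌋ = 0, terminating the sum). Summing: v_47(951!) = 20 = 20.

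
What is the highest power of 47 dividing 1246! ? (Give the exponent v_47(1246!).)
v_47(1246!) = 26

Legendre's formula: v_p(n!) = Σ_{k ≥ 1} ⌊n / p^k⌋. For p = 47, n = 1246, the terms are:
  ⌊1246/47^1⌋ = ⌊1246/47⌋ = 26
(the next term ⌊1246/47^2⌋ = 0, terminating the sum). Summing: v_47(1246!) = 26 = 26.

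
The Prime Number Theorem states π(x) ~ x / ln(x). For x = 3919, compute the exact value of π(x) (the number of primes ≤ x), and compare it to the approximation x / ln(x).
π(3919) = 543;  x/ln(x) ≈ 473.68;  relative error ≈ 12.77%.

Directly count primes up to 3919: π(3919) = 543. The PNT approximation gives 3919/ln(3919) ≈ 3919/8.27359 ≈ 473.68. Relative error (π(x) − x/ln(x)) / π(x) ≈ 12.77%; the approximation is known to undercount slightly (Li(x) is a better estimate).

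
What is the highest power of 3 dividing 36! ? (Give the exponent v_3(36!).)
v_3(36!) = 17

Legendre's formula: v_p(n!) = Σ_{k ≥ 1} ⌊n / p^k⌋. For p = 3, n = 36, the terms are:
  ⌊36/3^1⌋ = ⌊36/3⌋ = 12
  ⌊36/3^2⌋ = ⌊36/9⌋ = 4
  ⌊36/3^3⌋ = ⌊36/27⌋ = 1
(the next term ⌊36/3^4⌋ = 0, terminating the sum). Summing: v_3(36!) = 12 + 4 + 1 = 17.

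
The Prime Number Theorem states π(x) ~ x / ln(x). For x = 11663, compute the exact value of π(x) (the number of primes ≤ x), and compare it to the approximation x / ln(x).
π(11663) = 1400;  x/ln(x) ≈ 1245.49;  relative error ≈ 11.04%.

Directly count primes up to 11663: π(11663) = 1400. The PNT approximation gives 11663/ln(11663) ≈ 11663/9.36418 ≈ 1245.49. Relative error (π(x) − x/ln(x)) / π(x) ≈ 11.04%; the approximation is known to undercount slightly (Li(x) is a better estimate).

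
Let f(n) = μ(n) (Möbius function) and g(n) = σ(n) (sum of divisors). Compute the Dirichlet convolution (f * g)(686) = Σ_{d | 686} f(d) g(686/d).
(μ * σ)(686) = 686

Divisors of 686: [1, 2, 7, 14, 49, 98, 343, 686]. For each d | 686:
  d = 1: μ(1) · σ(686/1) = 1 · 1200 = 1200
  d = 2: μ(2) · σ(686/2) = -1 · 400 = -400
  d = 7: μ(7) · σ(686/7) = -1 · 171 = -171
  d = 14: μ(14) · σ(686/14) = 1 · 57 = 57
  d = 49: μ(49) · σ(686/49) = 0 · 24 = 0
  d = 98: μ(98) · σ(686/98) = 0 · 8 = 0
  d = 343: μ(343) · σ(686/343) = 0 · 3 = 0
  d = 686: μ(686) · σ(686/686) = 0 · 1 = 0
Summing: (μ * σ)(686) = 1200 + -400 + -171 + 57 + 0 + 0 + 0 + 0 = 686.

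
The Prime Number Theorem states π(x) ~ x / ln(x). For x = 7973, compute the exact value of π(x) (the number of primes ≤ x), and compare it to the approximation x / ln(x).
π(7973) = 1006;  x/ln(x) ≈ 887.48;  relative error ≈ 11.78%.

Directly count primes up to 7973: π(7973) = 1006. The PNT approximation gives 7973/ln(7973) ≈ 7973/8.98382 ≈ 887.48. Relative error (π(x) − x/ln(x)) / π(x) ≈ 11.78%; the approximation is known to undercount slightly (Li(x) is a better estimate).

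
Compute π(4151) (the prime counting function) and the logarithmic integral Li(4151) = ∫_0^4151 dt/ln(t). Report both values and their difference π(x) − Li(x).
π(4151) = 570;  Li(4151) ≈ 583.53;  π(x) − Li(x) ≈ -13.53.

Direct count of primes ≤ 4151 gives π(4151) = 570. Numerical evaluation of the logarithmic integral gives Li(4151) ≈ 583.53. The difference π(x) − Li(x) ≈ -13.53 is typically negative for small/moderate x (Li(x) overestimates), though Littlewood's theorem shows this sign changes infinitely often.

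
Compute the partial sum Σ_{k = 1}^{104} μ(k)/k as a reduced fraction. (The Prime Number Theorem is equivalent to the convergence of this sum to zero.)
Σ μ(k)/k = 41203144520038891926409588275527024249/23984823528925228172706521638692258396210

Values of μ(k) for 1 ≤ k ≤ 104: μ(1) = 1, μ(2) = -1, μ(3) = -1, μ(5) = -1, μ(6) = 1, μ(7) = -1, μ(10) = 1, μ(11) = -1, μ(13) = -1, μ(14) = 1, μ(15) = 1, μ(17) = -1, μ(19) = -1, μ(21) = 1, μ(22) = 1, μ(23) = -1, μ(26) = 1, μ(29) = -1, μ(30) = -1, μ(31) = -1, μ(33) = 1, μ(34) = 1, μ(35) = 1, μ(37) = -1, μ(38) = 1, μ(39) = 1, μ(41) = -1, μ(42) = -1, μ(43) = -1, μ(46) = 1, μ(47) = -1, μ(51) = 1, μ(53) = -1, μ(55) = 1, μ(57) = 1, μ(58) = 1, μ(59) = -1, μ(61) = -1, μ(62) = 1, μ(65) = 1, μ(66) = -1, μ(67) = -1, μ(69) = 1, μ(70) = -1, μ(71) = -1, μ(73) = -1, μ(74) = 1, μ(77) = 1, μ(78) = -1, μ(79) = -1, μ(82) = 1, μ(83) = -1, μ(85) = 1, μ(86) = 1, μ(87) = 1, μ(89) = -1, μ(91) = 1, μ(93) = 1, μ(94) = 1, μ(95) = 1, μ(97) = -1, μ(101) = -1, μ(102) = -1, μ(103) = -1, with μ = 0 on non-squarefree integers. Summing μ(k)/k for k where μ(k) ≠ 0 gives 41203144520038891926409588275527024249/23984823528925228172706521638692258396210 ≈ 0.0017. (PNT ⟺ this sum → 0 as n → ∞.)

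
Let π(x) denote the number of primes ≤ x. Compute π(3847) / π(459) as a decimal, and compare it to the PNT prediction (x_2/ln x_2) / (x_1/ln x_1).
π(3847)/π(459) = 533/88 ≈ 6.0568;  PNT prediction ≈ 6.2228.

π(459) = 88 and π(3847) = 533, so π(3847)/π(459) ≈ 6.0568. The PNT-predicted ratio is (3847/ln(3847)) / (459/ln(459)) ≈ 6.2228. The two agree to within a few percent, as expected.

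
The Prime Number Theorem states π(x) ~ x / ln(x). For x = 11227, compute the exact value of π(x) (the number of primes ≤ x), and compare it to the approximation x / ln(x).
π(11227) = 1357;  x/ln(x) ≈ 1203.83;  relative error ≈ 11.29%.

Directly count primes up to 11227: π(11227) = 1357. The PNT approximation gives 11227/ln(11227) ≈ 11227/9.32608 ≈ 1203.83. Relative error (π(x) − x/ln(x)) / π(x) ≈ 11.29%; the approximation is known to undercount slightly (Li(x) is a better estimate).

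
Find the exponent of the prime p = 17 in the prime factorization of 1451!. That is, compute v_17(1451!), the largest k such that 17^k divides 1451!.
v_17(1451!) = 90

Legendre's formula: v_p(n!) = Σ_{k ≥ 1} ⌊n / p^k⌋. For p = 17, n = 1451, the terms are:
  ⌊1451/17^1⌋ = ⌊1451/17⌋ = 85
  ⌊1451/17^2⌋ = ⌊1451/289⌋ = 5
(the next term ⌊1451/17^3⌋ = 0, terminating the sum). Summing: v_17(1451!) = 85 + 5 = 90.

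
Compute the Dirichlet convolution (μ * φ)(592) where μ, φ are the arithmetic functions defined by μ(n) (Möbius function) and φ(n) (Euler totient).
(μ * φ)(592) = 140

Divisors of 592: [1, 2, 4, 8, 16, 37, 74, 148, 296, 592]. For each d | 592:
  d = 1: μ(1) · φ(592/1) = 1 · 288 = 288
  d = 2: μ(2) · φ(592/2) = -1 · 144 = -144
  d = 4: μ(4) · φ(592/4) = 0 · 72 = 0
  d = 8: μ(8) · φ(592/8) = 0 · 36 = 0
  d = 16: μ(16) · φ(592/16) = 0 · 36 = 0
  d = 37: μ(37) · φ(592/37) = -1 · 8 = -8
  d = 74: μ(74) · φ(592/74) = 1 · 4 = 4
  d = 148: μ(148) · φ(592/148) = 0 · 2 = 0
  d = 296: μ(296) · φ(592/296) = 0 · 1 = 0
  d = 592: μ(592) · φ(592/592) = 0 · 1 = 0
Summing: (μ * φ)(592) = 288 + -144 + 0 + 0 + 0 + -8 + 4 + 0 + 0 + 0 = 140.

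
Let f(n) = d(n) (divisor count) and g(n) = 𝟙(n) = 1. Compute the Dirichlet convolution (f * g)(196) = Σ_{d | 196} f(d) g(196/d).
(d * 𝟙)(196) = 36

Divisors of 196: [1, 2, 4, 7, 14, 28, 49, 98, 196]. For each d | 196:
  d = 1: d(1) · 𝟙(196/1) = 1 · 1 = 1
  d = 2: d(2) · 𝟙(196/2) = 2 · 1 = 2
  d = 4: d(4) · 𝟙(196/4) = 3 · 1 = 3
  d = 7: d(7) · 𝟙(196/7) = 2 · 1 = 2
  d = 14: d(14) · 𝟙(196/14) = 4 · 1 = 4
  d = 28: d(28) · 𝟙(196/28) = 6 · 1 = 6
  d = 49: d(49) · 𝟙(196/49) = 3 · 1 = 3
  d = 98: d(98) · 𝟙(196/98) = 6 · 1 = 6
  d = 196: d(196) · 𝟙(196/196) = 9 · 1 = 9
Summing: (d * 𝟙)(196) = 1 + 2 + 3 + 2 + 4 + 6 + 3 + 6 + 9 = 36.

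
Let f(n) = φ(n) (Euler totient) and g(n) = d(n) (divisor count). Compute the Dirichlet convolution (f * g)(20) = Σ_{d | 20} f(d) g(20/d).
(φ * d)(20) = 42

Divisors of 20: [1, 2, 4, 5, 10, 20]. For each d | 20:
  d = 1: φ(1) · d(20/1) = 1 · 6 = 6
  d = 2: φ(2) · d(20/2) = 1 · 4 = 4
  d = 4: φ(4) · d(20/4) = 2 · 2 = 4
  d = 5: φ(5) · d(20/5) = 4 · 3 = 12
  d = 10: φ(10) · d(20/10) = 4 · 2 = 8
  d = 20: φ(20) · d(20/20) = 8 · 1 = 8
Summing: (φ * d)(20) = 6 + 4 + 4 + 12 + 8 + 8 = 42.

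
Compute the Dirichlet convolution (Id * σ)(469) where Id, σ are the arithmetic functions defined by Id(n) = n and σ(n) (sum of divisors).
(Id * σ)(469) = 2025

Divisors of 469: [1, 7, 67, 469]. For each d | 469:
  d = 1: Id(1) · σ(469/1) = 1 · 544 = 544
  d = 7: Id(7) · σ(469/7) = 7 · 68 = 476
  d = 67: Id(67) · σ(469/67) = 67 · 8 = 536
  d = 469: Id(469) · σ(469/469) = 469 · 1 = 469
Summing: (Id * σ)(469) = 544 + 476 + 536 + 469 = 2025.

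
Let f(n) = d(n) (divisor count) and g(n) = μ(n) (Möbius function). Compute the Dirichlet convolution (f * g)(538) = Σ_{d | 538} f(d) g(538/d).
(d * μ)(538) = 1

Divisors of 538: [1, 2, 269, 538]. For each d | 538:
  d = 1: d(1) · μ(538/1) = 1 · 1 = 1
  d = 2: d(2) · μ(538/2) = 2 · -1 = -2
  d = 269: d(269) · μ(538/269) = 2 · -1 = -2
  d = 538: d(538) · μ(538/538) = 4 · 1 = 4
Summing: (d * μ)(538) = 1 + -2 + -2 + 4 = 1.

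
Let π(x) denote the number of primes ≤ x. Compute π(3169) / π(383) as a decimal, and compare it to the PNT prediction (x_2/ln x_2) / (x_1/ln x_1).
π(3169)/π(383) = 449/76 ≈ 5.9079;  PNT prediction ≈ 6.1052.

π(383) = 76 and π(3169) = 449, so π(3169)/π(383) ≈ 5.9079. The PNT-predicted ratio is (3169/ln(3169)) / (383/ln(383)) ≈ 6.1052. The two agree to within a few percent, as expected.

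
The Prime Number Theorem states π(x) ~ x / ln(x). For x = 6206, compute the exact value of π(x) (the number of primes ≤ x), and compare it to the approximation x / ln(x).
π(6206) = 807;  x/ln(x) ≈ 710.62;  relative error ≈ 11.94%.

Directly count primes up to 6206: π(6206) = 807. The PNT approximation gives 6206/ln(6206) ≈ 6206/8.73327 ≈ 710.62. Relative error (π(x) − x/ln(x)) / π(x) ≈ 11.94%; the approximation is known to undercount slightly (Li(x) is a better estimate).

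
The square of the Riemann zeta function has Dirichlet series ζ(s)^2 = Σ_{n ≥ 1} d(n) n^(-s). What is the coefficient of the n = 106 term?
d(106) = 4

ζ(s)^2 = (Σ 1/m^s)(Σ 1/k^s). The coefficient of 1/n^s in the product is the number of ordered pairs (m, k) with mk = n, which equals d(n). For n = 106, divisors are [1, 2, 53, 106], so d(106) = 4.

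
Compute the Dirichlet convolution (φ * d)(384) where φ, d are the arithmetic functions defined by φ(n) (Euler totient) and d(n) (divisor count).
(φ * d)(384) = 1020

Divisors of 384: [1, 2, 3, 4, 6, 8, 12, 16, 24, 32, 48, 64, 96, 128, 192, 384]. For each d | 384:
  d = 1: φ(1) · d(384/1) = 1 · 16 = 16
  d = 2: φ(2) · d(384/2) = 1 · 14 = 14
  d = 3: φ(3) · d(384/3) = 2 · 8 = 16
  d = 4: φ(4) · d(384/4) = 2 · 12 = 24
  d = 6: φ(6) · d(384/6) = 2 · 7 = 14
  d = 8: φ(8) · d(384/8) = 4 · 10 = 40
  d = 12: φ(12) · d(384/12) = 4 · 6 = 24
  d = 16: φ(16) · d(384/16) = 8 · 8 = 64
  d = 24: φ(24) · d(384/24) = 8 · 5 = 40
  d = 32: φ(32) · d(384/32) = 16 · 6 = 96
  d = 48: φ(48) · d(384/48) = 16 · 4 = 64
  d = 64: φ(64) · d(384/64) = 32 · 4 = 128
  d = 96: φ(96) · d(384/96) = 32 · 3 = 96
  d = 128: φ(128) · d(384/128) = 64 · 2 = 128
  d = 192: φ(192) · d(384/192) = 64 · 2 = 128
  d = 384: φ(384) · d(384/384) = 128 · 1 = 128
Summing: (φ * d)(384) = 16 + 14 + 16 + 24 + 14 + 40 + 24 + 64 + 40 + 96 + 64 + 128 + 96 + 128 + 128 + 128 = 1020.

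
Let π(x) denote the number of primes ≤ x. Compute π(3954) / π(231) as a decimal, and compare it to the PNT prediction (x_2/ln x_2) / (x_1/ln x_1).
π(3954)/π(231) = 548/50 ≈ 10.9600;  PNT prediction ≈ 11.2475.

π(231) = 50 and π(3954) = 548, so π(3954)/π(231) ≈ 10.9600. The PNT-predicted ratio is (3954/ln(3954)) / (231/ln(231)) ≈ 11.2475. The two agree to within a few percent, as expected.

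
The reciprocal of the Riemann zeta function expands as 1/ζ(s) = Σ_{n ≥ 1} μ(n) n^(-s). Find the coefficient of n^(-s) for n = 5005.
μ(5005) = 1

Factor n = 5005 = 5 · 7 · 11 · 13. μ(n) = 0 if any exponent ≥ 2 (not squarefree); otherwise μ(n) = (−1)^{ω(n)} where ω(n) is the number of distinct prime factors. Applying: μ(5005) = 1.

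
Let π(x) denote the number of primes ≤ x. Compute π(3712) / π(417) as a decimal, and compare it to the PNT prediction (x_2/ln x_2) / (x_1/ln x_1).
π(3712)/π(417) = 518/80 ≈ 6.4750;  PNT prediction ≈ 6.5339.

π(417) = 80 and π(3712) = 518, so π(3712)/π(417) ≈ 6.4750. The PNT-predicted ratio is (3712/ln(3712)) / (417/ln(417)) ≈ 6.5339. The two agree to within a few percent, as expected.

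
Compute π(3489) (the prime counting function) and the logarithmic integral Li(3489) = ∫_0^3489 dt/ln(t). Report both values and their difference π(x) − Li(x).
π(3489) = 487;  Li(3489) ≈ 503.25;  π(x) − Li(x) ≈ -16.25.

Direct count of primes ≤ 3489 gives π(3489) = 487. Numerical evaluation of the logarithmic integral gives Li(3489) ≈ 503.25. The difference π(x) − Li(x) ≈ -16.25 is typically negative for small/moderate x (Li(x) overestimates), though Littlewood's theorem shows this sign changes infinitely often.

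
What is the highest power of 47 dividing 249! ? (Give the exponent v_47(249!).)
v_47(249!) = 5

Legendre's formula: v_p(n!) = Σ_{k ≥ 1} ⌊n / p^k⌋. For p = 47, n = 249, the terms are:
  ⌊249/47^1⌋ = ⌊249/47⌋ = 5
(the next term ⌊249/47^2⌋ = 0, terminating the sum). Summing: v_47(249!) = 5 = 5.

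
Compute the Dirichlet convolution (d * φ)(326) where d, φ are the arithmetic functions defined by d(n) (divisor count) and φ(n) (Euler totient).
(d * φ)(326) = 492

Divisors of 326: [1, 2, 163, 326]. For each d | 326:
  d = 1: d(1) · φ(326/1) = 1 · 162 = 162
  d = 2: d(2) · φ(326/2) = 2 · 162 = 324
  d = 163: d(163) · φ(326/163) = 2 · 1 = 2
  d = 326: d(326) · φ(326/326) = 4 · 1 = 4
Summing: (d * φ)(326) = 162 + 324 + 2 + 4 = 492.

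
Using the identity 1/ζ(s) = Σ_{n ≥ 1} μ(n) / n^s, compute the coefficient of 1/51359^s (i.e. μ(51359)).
μ(51359) = 1

Factor n = 51359 = 7 · 11 · 23 · 29. μ(n) = 0 if any exponent ≥ 2 (not squarefree); otherwise μ(n) = (−1)^{ω(n)} where ω(n) is the number of distinct prime factors. Applying: μ(51359) = 1.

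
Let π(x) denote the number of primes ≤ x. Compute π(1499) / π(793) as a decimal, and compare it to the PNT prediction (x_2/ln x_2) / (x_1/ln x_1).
π(1499)/π(793) = 239/138 ≈ 1.7319;  PNT prediction ≈ 1.7257.

π(793) = 138 and π(1499) = 239, so π(1499)/π(793) ≈ 1.7319. The PNT-predicted ratio is (1499/ln(1499)) / (793/ln(793)) ≈ 1.7257. The two agree to within a few percent, as expected.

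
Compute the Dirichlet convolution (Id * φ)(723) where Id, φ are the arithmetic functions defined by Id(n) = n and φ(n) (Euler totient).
(Id * φ)(723) = 2405

Divisors of 723: [1, 3, 241, 723]. For each d | 723:
  d = 1: Id(1) · φ(723/1) = 1 · 480 = 480
  d = 3: Id(3) · φ(723/3) = 3 · 240 = 720
  d = 241: Id(241) · φ(723/241) = 241 · 2 = 482
  d = 723: Id(723) · φ(723/723) = 723 · 1 = 723
Summing: (Id * φ)(723) = 480 + 720 + 482 + 723 = 2405.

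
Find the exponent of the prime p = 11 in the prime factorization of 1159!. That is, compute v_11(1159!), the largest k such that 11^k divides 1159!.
v_11(1159!) = 114

Legendre's formula: v_p(n!) = Σ_{k ≥ 1} ⌊n / p^k⌋. For p = 11, n = 1159, the terms are:
  ⌊1159/11^1⌋ = ⌊1159/11⌋ = 105
  ⌊1159/11^2⌋ = ⌊1159/121⌋ = 9
(the next term ⌊1159/11^3⌋ = 0, terminating the sum). Summing: v_11(1159!) = 105 + 9 = 114.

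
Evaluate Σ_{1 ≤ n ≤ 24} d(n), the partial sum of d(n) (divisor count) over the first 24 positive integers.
Σ_{n ≤ 24} d(n) = 84

Compute d(n) for each 1 ≤ n ≤ 24: d(1) = 1, d(2) = 2, d(3) = 2, d(4) = 3, d(5) = 2, d(6) = 4, d(7) = 2, d(8) = 4, d(9) = 3, d(10) = 4, d(11) = 2, d(12) = 6, d(13) = 2, d(14) = 4, d(15) = 4, d(16) = 5, d(17) = 2, d(18) = 6, d(19) = 2, d(20) = 6, d(21) = 4, d(22) = 4, d(23) = 2, d(24) = 8. Summing all 24 values: 84. (Dirichlet's divisor formula: Σ_{n ≤ x} d(n) = x ln(x) + (2γ − 1) x + O(√x). For x = 24, the asymptotic estimate is ≈ 79.98.)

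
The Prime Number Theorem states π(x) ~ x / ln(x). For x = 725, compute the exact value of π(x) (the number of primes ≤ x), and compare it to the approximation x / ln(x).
π(725) = 128;  x/ln(x) ≈ 110.08;  relative error ≈ 14.00%.

Directly count primes up to 725: π(725) = 128. The PNT approximation gives 725/ln(725) ≈ 725/6.58617 ≈ 110.08. Relative error (π(x) − x/ln(x)) / π(x) ≈ 14.00%; the approximation is known to undercount slightly (Li(x) is a better estimate).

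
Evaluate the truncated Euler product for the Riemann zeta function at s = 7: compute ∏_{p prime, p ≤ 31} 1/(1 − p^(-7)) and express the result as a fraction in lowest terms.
∏ = 37031956963631386906046525229438701635098769061332515193389940565625/36725327022248259763071767483224373757798563246158812707599806493184

The primes p ≤ 31 are [2, 3, 5, 7, 11, 13, 17, 19, 23, 29, 31]. For each prime, (1 − 1/p^7)^(-1) = p^7 / (p^7 − 1). The product is (1 − 1/2^7)^(-1), (1 − 1/3^7)^(-1), (1 − 1/5^7)^(-1), (1 − 1/7^7)^(-1), (1 − 1/11^7)^(-1), (1 − 1/13^7)^(-1), (1 − 1/17^7)^(-1), (1 − 1/19^7)^(-1), (1 − 1/23^7)^(-1), (1 − 1/29^7)^(-1), (1 − 1/31^7)^(-1) = ∏ p^7 / (p^7 − 1) = 37031956963631386906046525229438701635098769061332515193389940565625/36725327022248259763071767483224373757798563246158812707599806493184.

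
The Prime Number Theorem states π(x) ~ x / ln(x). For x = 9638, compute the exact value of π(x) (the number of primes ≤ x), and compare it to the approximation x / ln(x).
π(9638) = 1190;  x/ln(x) ≈ 1050.64;  relative error ≈ 11.71%.

Directly count primes up to 9638: π(9638) = 1190. The PNT approximation gives 9638/ln(9638) ≈ 9638/9.17347 ≈ 1050.64. Relative error (π(x) − x/ln(x)) / π(x) ≈ 11.71%; the approximation is known to undercount slightly (Li(x) is a better estimate).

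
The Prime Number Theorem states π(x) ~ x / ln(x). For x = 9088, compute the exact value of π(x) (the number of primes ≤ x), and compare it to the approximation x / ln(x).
π(9088) = 1127;  x/ln(x) ≈ 997.07;  relative error ≈ 11.53%.

Directly count primes up to 9088: π(9088) = 1127. The PNT approximation gives 9088/ln(9088) ≈ 9088/9.11471 ≈ 997.07. Relative error (π(x) − x/ln(x)) / π(x) ≈ 11.53%; the approximation is known to undercount slightly (Li(x) is a better estimate).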